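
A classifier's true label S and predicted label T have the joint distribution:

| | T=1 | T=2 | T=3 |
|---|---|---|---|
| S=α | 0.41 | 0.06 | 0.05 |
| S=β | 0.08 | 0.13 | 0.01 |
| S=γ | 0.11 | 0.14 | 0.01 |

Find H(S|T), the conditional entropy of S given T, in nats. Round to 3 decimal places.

0.903 nats

Chain rule: H(S|T) = H(S,T) − H(T).
Marginals: p(S) = (0.5200, 0.2200, 0.2600), p(T) = (0.6000, 0.3300, 0.0700).
H(S,T) = 1.7616 nats; H(T) = 0.8585 nats.
H(S|T) = 1.7616 − 0.8585 = 0.903 nats.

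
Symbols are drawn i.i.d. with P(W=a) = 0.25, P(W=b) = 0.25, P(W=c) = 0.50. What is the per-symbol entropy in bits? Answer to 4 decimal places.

1.5000 bits

H(W) = −Σ p·log₂ p.
  −(0.25)·log₂(0.25) = 0.50000
  −(0.25)·log₂(0.25) = 0.50000
  −(0.50)·log₂(0.50) = 0.50000
Sum: 0.50000 + 0.50000 + 0.50000 = 1.5000 bits.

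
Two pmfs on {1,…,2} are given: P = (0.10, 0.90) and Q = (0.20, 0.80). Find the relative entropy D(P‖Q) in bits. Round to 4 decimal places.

D(P‖Q) = Σ p·log₂(p/q).
  0.10·log₂(0.10/0.20) = -0.10000
  0.90·log₂(0.90/0.80) = 0.15293
D(P‖Q) = 0.0529 bits.

0.0529 bits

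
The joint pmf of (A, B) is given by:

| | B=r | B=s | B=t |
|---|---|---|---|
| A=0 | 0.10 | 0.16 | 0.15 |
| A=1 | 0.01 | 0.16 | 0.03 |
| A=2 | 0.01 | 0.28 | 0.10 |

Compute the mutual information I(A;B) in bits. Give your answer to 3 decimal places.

Marginals: p(A) = (0.4100, 0.2000, 0.3900), p(B) = (0.1200, 0.6000, 0.2800).
I(A;B) = Σ p(x,y)·log₂[p(x,y)/(p(x)p(y))].
  (0,r): 0.10·log₂(2.0325) = 0.1023
  (0,s): 0.16·log₂(0.6504) = -0.0993
  (0,t): 0.15·log₂(1.3066) = 0.0579
  (1,r): 0.01·log₂(0.4167) = -0.0126
  (1,s): 0.16·log₂(1.3333) = 0.0664
  (1,t): 0.03·log₂(0.5357) = -0.0270
  (2,r): 0.01·log₂(0.2137) = -0.0223
  (2,s): 0.28·log₂(1.1966) = 0.0725
  (2,t): 0.10·log₂(0.9158) = -0.0127
Sum = 0.125 bits.

0.125 bits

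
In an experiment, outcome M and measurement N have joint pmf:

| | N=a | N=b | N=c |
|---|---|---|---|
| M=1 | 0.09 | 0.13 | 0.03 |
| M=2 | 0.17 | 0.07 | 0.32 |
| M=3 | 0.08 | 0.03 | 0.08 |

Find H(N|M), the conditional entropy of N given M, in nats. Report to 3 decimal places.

Marginals: p(M) = (0.2500, 0.5600, 0.1900), p(N) = (0.3400, 0.2300, 0.4300).
H(N|M) = Σ p(M) · H(N|M=·).
  M=1: p=0.2500, H(N|M=1) = 0.9623
  M=2: p=0.5600, H(N|M=2) = 0.9416
  M=3: p=0.1900, H(N|M=3) = 1.0199
Weighted sum = 0.962 nats.

0.962 nats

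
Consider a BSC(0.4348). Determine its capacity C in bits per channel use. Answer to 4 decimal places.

0.0123 bits

Binary symmetric channel: C = 1 − h₂(ε) where h₂ is the binary entropy function.
h₂(0.4348) = −0.4348·log₂0.4348 − 0.5652·log₂0.5652 = 0.9877.
C = 1 − 0.9877 = 0.0123 bits per channel use.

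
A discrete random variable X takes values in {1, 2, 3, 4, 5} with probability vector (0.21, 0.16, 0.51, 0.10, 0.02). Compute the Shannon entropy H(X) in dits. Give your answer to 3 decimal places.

H(X) = −Σ p·log₁₀ p.
  −(0.21)·log₁₀(0.21) = 0.1423
  −(0.16)·log₁₀(0.16) = 0.1273
  −(0.51)·log₁₀(0.51) = 0.1491
  −(0.10)·log₁₀(0.10) = 0.1000
  −(0.02)·log₁₀(0.02) = 0.0340
Sum: 0.1423 + 0.1273 + 0.1491 + 0.1000 + 0.0340 = 0.553 dits.

0.553 dits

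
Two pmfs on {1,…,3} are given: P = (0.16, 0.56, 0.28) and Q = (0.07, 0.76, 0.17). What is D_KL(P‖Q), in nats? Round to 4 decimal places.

0.1010 nats

D(P‖Q) = Σ p·ln(p/q).
  0.16·ln(0.16/0.07) = 0.13227
  0.56·ln(0.56/0.76) = -0.17101
  0.28·ln(0.28/0.17) = 0.13972
D(P‖Q) = 0.1010 nats.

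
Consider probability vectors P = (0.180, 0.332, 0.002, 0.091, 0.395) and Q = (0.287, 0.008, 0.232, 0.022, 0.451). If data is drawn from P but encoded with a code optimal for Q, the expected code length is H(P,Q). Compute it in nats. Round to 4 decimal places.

H(P,Q) = −Σ p·ln q.
  −0.180·ln(0.287) = 0.22469
  −0.332·ln(0.008) = 1.60300
  −0.002·ln(0.232) = 0.00292
  −0.091·ln(0.022) = 0.34732
  −0.395·ln(0.451) = 0.31453
H(P,Q) = 2.4925 nats.

2.4925 nats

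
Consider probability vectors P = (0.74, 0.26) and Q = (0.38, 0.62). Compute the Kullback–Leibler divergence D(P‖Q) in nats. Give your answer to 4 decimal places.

D(P‖Q) = Σ p·ln(p/q).
  0.74·ln(0.74/0.38) = 0.49319
  0.26·ln(0.26/0.62) = -0.22595
D(P‖Q) = 0.2672 nats.

0.2672 nats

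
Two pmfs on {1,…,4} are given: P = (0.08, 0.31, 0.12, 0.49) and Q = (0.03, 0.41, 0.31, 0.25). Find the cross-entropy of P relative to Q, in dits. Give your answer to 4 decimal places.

H(P,Q) = −Σ p·log₁₀ q.
  −0.08·log₁₀(0.03) = 0.12183
  −0.31·log₁₀(0.41) = 0.12004
  −0.12·log₁₀(0.31) = 0.06104
  −0.49·log₁₀(0.25) = 0.29501
H(P,Q) = 0.5979 dits.

0.5979 dits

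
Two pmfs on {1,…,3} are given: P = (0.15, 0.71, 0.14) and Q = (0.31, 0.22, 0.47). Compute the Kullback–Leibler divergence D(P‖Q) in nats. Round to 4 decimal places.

D(P‖Q) = Σ p·ln(p/q).
  0.15·ln(0.15/0.31) = -0.10889
  0.71·ln(0.71/0.22) = 0.83186
  0.14·ln(0.14/0.47) = -0.16955
D(P‖Q) = 0.5534 nats.

0.5534 nats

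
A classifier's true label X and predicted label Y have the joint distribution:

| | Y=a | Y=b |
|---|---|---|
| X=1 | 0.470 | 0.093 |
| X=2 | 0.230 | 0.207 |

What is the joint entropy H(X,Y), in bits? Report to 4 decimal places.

H(X,Y) = −Σ p(x,y)·log₂ p(x,y) over all 4 cells.
  cell (1,a): −0.470·log₂0.470 = 0.51196
  cell (1,b): −0.093·log₂0.093 = 0.31868
  cell (2,a): −0.230·log₂0.230 = 0.48767
  cell (2,b): −0.207·log₂0.207 = 0.47037
Sum = 1.7887 bits.

1.7887 bits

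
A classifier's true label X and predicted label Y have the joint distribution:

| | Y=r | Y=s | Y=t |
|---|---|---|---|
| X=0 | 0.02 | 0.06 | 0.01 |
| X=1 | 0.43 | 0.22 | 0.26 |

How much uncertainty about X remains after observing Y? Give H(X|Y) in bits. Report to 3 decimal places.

0.390 bits

Marginals: p(X) = (0.0900, 0.9100), p(Y) = (0.4500, 0.2800, 0.2700).
H(X|Y) = Σ p(Y) · H(X|Y=·).
  Y=r: p=0.4500, H(X|Y=r) = 0.2623
  Y=s: p=0.2800, H(X|Y=s) = 0.7496
  Y=t: p=0.2700, H(X|Y=t) = 0.2285
Weighted sum = 0.390 bits.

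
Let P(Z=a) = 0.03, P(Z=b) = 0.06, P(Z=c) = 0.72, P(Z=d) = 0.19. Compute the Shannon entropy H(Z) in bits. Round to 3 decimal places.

1.192 bits

H(Z) = −Σ p·log₂ p.
  −(0.03)·log₂(0.03) = 0.1518
  −(0.06)·log₂(0.06) = 0.2435
  −(0.72)·log₂(0.72) = 0.3412
  −(0.19)·log₂(0.19) = 0.4552
Sum: 0.1518 + 0.2435 + 0.3412 + 0.4552 = 1.192 bits.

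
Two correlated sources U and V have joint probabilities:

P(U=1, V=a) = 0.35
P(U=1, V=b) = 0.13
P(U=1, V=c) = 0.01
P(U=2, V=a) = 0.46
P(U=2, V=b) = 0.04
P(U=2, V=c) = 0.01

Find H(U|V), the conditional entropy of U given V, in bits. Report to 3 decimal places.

0.953 bits

Marginals: p(U) = (0.4900, 0.5100), p(V) = (0.8100, 0.1700, 0.0200).
H(U|V) = Σ p(V) · H(U|V=·).
  V=a: p=0.8100, H(U|V=a) = 0.9867
  V=b: p=0.1700, H(U|V=b) = 0.7871
  V=c: p=0.0200, H(U|V=c) = 1.0000
Weighted sum = 0.953 bits.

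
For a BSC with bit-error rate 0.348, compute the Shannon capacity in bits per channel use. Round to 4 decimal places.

0.0677 bits

Binary symmetric channel: C = 1 − h₂(ε) where h₂ is the binary entropy function.
h₂(0.348) = −0.348·log₂0.348 − 0.652·log₂0.652 = 0.9323.
C = 1 − 0.9323 = 0.0677 bits per channel use.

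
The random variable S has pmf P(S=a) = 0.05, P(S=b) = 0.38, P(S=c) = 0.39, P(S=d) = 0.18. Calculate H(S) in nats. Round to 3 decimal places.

H(S) = −Σ p·ln p.
  −(0.05)·ln(0.05) = 0.1498
  −(0.38)·ln(0.38) = 0.3677
  −(0.39)·ln(0.39) = 0.3672
  −(0.18)·ln(0.18) = 0.3087
Sum: 0.1498 + 0.3677 + 0.3672 + 0.3087 = 1.193 nats.

1.193 nats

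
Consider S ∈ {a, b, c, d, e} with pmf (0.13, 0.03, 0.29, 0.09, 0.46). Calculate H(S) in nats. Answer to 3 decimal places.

H(S) = −Σ p·ln p.
  −(0.13)·ln(0.13) = 0.2652
  −(0.03)·ln(0.03) = 0.1052
  −(0.29)·ln(0.29) = 0.3590
  −(0.09)·ln(0.09) = 0.2167
  −(0.46)·ln(0.46) = 0.3572
Sum: 0.2652 + 0.1052 + 0.3590 + 0.2167 + 0.3572 = 1.303 nats.

1.303 nats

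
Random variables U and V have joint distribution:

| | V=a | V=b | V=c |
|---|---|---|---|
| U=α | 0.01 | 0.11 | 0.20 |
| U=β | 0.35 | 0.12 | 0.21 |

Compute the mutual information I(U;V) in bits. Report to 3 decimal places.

0.199 bits

Marginals: p(U) = (0.3200, 0.6800), p(V) = (0.3600, 0.2300, 0.4100).
I(U;V) = Σ p(x,y)·log₂[p(x,y)/(p(x)p(y))].
  (α,a): 0.01·log₂(0.0868) = -0.0353
  (α,b): 0.11·log₂(1.4946) = 0.0638
  (α,c): 0.20·log₂(1.5244) = 0.1216
  (β,a): 0.35·log₂(1.4297) = 0.1805
  (β,b): 0.12·log₂(0.7673) = -0.0459
  (β,c): 0.21·log₂(0.7532) = -0.0859
Sum = 0.199 bits.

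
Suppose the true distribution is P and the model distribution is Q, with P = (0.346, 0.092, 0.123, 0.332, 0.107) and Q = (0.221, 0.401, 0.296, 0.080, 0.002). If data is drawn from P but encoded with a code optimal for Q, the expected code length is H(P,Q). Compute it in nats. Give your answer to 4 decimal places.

2.2596 nats

H(P,Q) = −Σ p·ln q.
  −0.346·ln(0.221) = 0.52232
  −0.092·ln(0.401) = 0.08407
  −0.123·ln(0.296) = 0.14974
  −0.332·ln(0.080) = 0.83854
  −0.107·ln(0.002) = 0.66496
H(P,Q) = 2.2596 nats.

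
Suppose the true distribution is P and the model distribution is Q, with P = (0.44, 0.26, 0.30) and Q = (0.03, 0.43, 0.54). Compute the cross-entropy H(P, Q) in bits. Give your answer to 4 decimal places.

H(P,Q) = −Σ p·log₂ q.
  −0.44·log₂(0.03) = 2.22591
  −0.26·log₂(0.43) = 0.31657
  −0.30·log₂(0.54) = 0.26669
H(P,Q) = 2.8092 bits.

2.8092 bits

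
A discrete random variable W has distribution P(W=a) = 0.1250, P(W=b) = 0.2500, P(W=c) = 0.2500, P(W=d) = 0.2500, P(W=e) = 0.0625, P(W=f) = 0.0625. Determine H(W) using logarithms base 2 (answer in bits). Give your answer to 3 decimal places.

H(W) = −Σ p·log₂ p.
  −(0.1250)·log₂(0.1250) = 0.3750
  −(0.2500)·log₂(0.2500) = 0.5000
  −(0.2500)·log₂(0.2500) = 0.5000
  −(0.2500)·log₂(0.2500) = 0.5000
  −(0.0625)·log₂(0.0625) = 0.2500
  −(0.0625)·log₂(0.0625) = 0.2500
Sum: 0.3750 + 0.5000 + 0.5000 + 0.5000 + 0.2500 + 0.2500 = 2.375 bits.

2.375 bits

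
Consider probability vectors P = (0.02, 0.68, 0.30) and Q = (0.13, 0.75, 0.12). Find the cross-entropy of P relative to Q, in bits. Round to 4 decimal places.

1.2588 bits

H(P,Q) = −Σ p·log₂ q.
  −0.02·log₂(0.13) = 0.05887
  −0.68·log₂(0.75) = 0.28223
  −0.30·log₂(0.12) = 0.91767
H(P,Q) = 1.2588 bits.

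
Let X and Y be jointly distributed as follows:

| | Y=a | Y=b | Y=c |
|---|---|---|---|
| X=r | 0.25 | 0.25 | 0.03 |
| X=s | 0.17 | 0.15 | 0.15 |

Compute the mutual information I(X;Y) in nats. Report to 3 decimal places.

0.062 nats

Marginals: p(X) = (0.5300, 0.4700), p(Y) = (0.4200, 0.4000, 0.1800).
I(X;Y) = Σ p(x,y)·ln[p(x,y)/(p(x)p(y))].
  (r,a): 0.25·ln(1.1231) = 0.0290
  (r,b): 0.25·ln(1.1792) = 0.0412
  (r,c): 0.03·ln(0.3145) = -0.0347
  (s,a): 0.17·ln(0.8612) = -0.0254
  (s,b): 0.15·ln(0.7979) = -0.0339
  (s,c): 0.15·ln(1.7730) = 0.0859
Sum = 0.062 nats.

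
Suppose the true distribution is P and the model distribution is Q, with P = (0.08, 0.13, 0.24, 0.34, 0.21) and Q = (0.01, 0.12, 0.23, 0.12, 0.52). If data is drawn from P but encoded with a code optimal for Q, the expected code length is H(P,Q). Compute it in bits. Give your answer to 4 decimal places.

2.6762 bits

H(P,Q) = −Σ p·log₂ q.
  −0.08·log₂(0.01) = 0.53151
  −0.13·log₂(0.12) = 0.39766
  −0.24·log₂(0.23) = 0.50887
  −0.34·log₂(0.12) = 1.04002
  −0.21·log₂(0.52) = 0.19812
H(P,Q) = 2.6762 bits.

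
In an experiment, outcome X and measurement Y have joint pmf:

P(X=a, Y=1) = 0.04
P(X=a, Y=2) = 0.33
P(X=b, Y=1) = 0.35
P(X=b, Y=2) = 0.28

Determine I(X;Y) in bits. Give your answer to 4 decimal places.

Marginals: p(X) = (0.3700, 0.6300), p(Y) = (0.3900, 0.6100).
I(X;Y) = H(X) + H(Y) − H(X,Y).
H(X) = 0.9507, H(Y) = 0.9648, H(X,Y) = 1.7579.
I(X;Y) = 0.9507 + 0.9648 − 1.7579 = 0.1576 bits.

0.1576 bits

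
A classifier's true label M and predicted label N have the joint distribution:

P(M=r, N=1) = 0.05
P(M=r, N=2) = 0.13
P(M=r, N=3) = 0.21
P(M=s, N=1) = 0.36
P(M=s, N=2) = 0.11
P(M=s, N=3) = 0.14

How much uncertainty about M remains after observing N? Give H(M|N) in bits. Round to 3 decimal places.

0.798 bits

Marginals: p(M) = (0.3900, 0.6100), p(N) = (0.4100, 0.2400, 0.3500).
H(M|N) = Σ p(N) · H(M|N=·).
  N=1: p=0.4100, H(M|N=1) = 0.5349
  N=2: p=0.2400, H(M|N=2) = 0.9950
  N=3: p=0.3500, H(M|N=3) = 0.9710
Weighted sum = 0.798 bits.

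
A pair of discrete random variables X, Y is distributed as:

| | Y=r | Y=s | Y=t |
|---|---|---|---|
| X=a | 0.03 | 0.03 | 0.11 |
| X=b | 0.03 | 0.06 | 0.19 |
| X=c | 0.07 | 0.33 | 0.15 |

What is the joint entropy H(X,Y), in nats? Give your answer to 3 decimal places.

H(X,Y) = −Σ p(x,y)·ln p(x,y) over all 9 cells.
  cell (a,r): −0.03·ln0.03 = 0.1052
  cell (a,s): −0.03·ln0.03 = 0.1052
  cell (a,t): −0.11·ln0.11 = 0.2428
  cell (b,r): −0.03·ln0.03 = 0.1052
  cell (b,s): −0.06·ln0.06 = 0.1688
  cell (b,t): −0.19·ln0.19 = 0.3155
  cell (c,r): −0.07·ln0.07 = 0.1861
  cell (c,s): −0.33·ln0.33 = 0.3659
  cell (c,t): −0.15·ln0.15 = 0.2846
Sum = 1.879 nats.

1.879 nats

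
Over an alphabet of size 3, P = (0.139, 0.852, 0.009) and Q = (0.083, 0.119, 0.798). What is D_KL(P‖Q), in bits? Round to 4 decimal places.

2.4648 bits

D(P‖Q) = Σ p·log₂(p/q).
  0.139·log₂(0.139/0.083) = 0.10340
  0.852·log₂(0.852/0.119) = 2.41959
  0.009·log₂(0.009/0.798) = -0.05823
D(P‖Q) = 2.4648 bits.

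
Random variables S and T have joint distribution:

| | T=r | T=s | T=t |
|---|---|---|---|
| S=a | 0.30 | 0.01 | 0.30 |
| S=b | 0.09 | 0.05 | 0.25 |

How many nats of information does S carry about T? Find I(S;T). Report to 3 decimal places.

0.052 nats

Marginals: p(S) = (0.6100, 0.3900), p(T) = (0.3900, 0.0600, 0.5500).
I(S;T) = Σ p(x,y)·ln[p(x,y)/(p(x)p(y))].
  (a,r): 0.30·ln(1.2610) = 0.0696
  (a,s): 0.01·ln(0.2732) = -0.0130
  (a,t): 0.30·ln(0.8942) = -0.0336
  (b,r): 0.09·ln(0.5917) = -0.0472
  (b,s): 0.05·ln(2.1368) = 0.0380
  (b,t): 0.25·ln(1.1655) = 0.0383
Sum = 0.052 nats.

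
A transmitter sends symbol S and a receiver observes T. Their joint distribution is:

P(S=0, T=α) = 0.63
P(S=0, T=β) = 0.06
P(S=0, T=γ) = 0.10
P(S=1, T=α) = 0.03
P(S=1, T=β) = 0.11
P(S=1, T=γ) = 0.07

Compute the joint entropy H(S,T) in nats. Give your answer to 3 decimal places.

H(S,T) = −Σ p(x,y)·ln p(x,y) over all 6 cells.
  cell (0,α): −0.63·ln0.63 = 0.2911
  cell (0,β): −0.06·ln0.06 = 0.1688
  cell (0,γ): −0.10·ln0.10 = 0.2303
  cell (1,α): −0.03·ln0.03 = 0.1052
  cell (1,β): −0.11·ln0.11 = 0.2428
  cell (1,γ): −0.07·ln0.07 = 0.1861
Sum = 1.224 nats.

1.224 nats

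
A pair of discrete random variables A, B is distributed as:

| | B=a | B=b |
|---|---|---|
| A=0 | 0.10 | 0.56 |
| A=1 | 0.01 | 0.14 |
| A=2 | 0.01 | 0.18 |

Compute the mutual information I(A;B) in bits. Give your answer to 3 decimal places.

0.015 bits

Marginals: p(A) = (0.6600, 0.1500, 0.1900), p(B) = (0.1200, 0.8800).
I(A;B) = Σ p(x,y)·log₂[p(x,y)/(p(x)p(y))].
  (0,a): 0.10·log₂(1.2626) = 0.0336
  (0,b): 0.56·log₂(0.9642) = -0.0295
  (1,a): 0.01·log₂(0.5556) = -0.0085
  (1,b): 0.14·log₂(1.0606) = 0.0119
  (2,a): 0.01·log₂(0.4386) = -0.0119
  (2,b): 0.18·log₂(1.0766) = 0.0192
Sum = 0.015 bits.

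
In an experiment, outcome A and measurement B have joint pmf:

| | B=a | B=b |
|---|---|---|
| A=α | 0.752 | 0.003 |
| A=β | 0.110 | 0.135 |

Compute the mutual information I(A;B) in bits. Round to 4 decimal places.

Marginals: p(A) = (0.7550, 0.2450), p(B) = (0.8620, 0.1380).
I(A;B) = Σ p(x,y)·log₂[p(x,y)/(p(x)p(y))].
  (α,a): 0.752·log₂(1.1555) = 0.15679
  (α,b): 0.003·log₂(0.0288) = -0.01535
  (β,a): 0.110·log₂(0.5209) = -0.10351
  (β,b): 0.135·log₂(3.9929) = 0.26965
Sum = 0.3076 bits.

0.3076 bits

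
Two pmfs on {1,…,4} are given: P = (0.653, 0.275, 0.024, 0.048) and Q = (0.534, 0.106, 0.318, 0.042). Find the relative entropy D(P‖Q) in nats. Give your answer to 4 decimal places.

D(P‖Q) = Σ p·ln(p/q).
  0.653·ln(0.653/0.534) = 0.13137
  0.275·ln(0.275/0.106) = 0.26217
  0.024·ln(0.024/0.318) = -0.06202
  0.048·ln(0.048/0.042) = 0.00641
D(P‖Q) = 0.3379 nats.

0.3379 nats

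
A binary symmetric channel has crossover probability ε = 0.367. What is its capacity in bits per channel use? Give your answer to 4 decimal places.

Binary symmetric channel: C = 1 − h₂(ε) where h₂ is the binary entropy function.
h₂(0.367) = −0.367·log₂0.367 − 0.633·log₂0.633 = 0.9483.
C = 1 − 0.9483 = 0.0517 bits per channel use.

0.0517 bits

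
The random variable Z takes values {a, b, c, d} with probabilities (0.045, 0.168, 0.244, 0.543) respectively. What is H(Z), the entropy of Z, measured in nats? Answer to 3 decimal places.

1.115 nats

H(Z) = −Σ p·ln p.
  −(0.045)·ln(0.045) = 0.1395
  −(0.168)·ln(0.168) = 0.2997
  −(0.244)·ln(0.244) = 0.3442
  −(0.543)·ln(0.543) = 0.3316
Sum: 0.1395 + 0.2997 + 0.3442 + 0.3316 = 1.115 nats.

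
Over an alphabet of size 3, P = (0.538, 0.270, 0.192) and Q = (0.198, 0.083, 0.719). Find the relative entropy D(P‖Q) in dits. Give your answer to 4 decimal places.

D(P‖Q) = Σ p·log₁₀(p/q).
  0.538·log₁₀(0.538/0.198) = 0.23355
  0.270·log₁₀(0.270/0.083) = 0.13832
  0.192·log₁₀(0.192/0.719) = -0.11010
D(P‖Q) = 0.2618 dits.

0.2618 dits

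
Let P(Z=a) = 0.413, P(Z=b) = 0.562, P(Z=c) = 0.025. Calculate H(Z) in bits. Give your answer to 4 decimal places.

H(Z) = −Σ p·log₂ p.
  −(0.413)·log₂(0.413) = 0.52690
  −(0.562)·log₂(0.562) = 0.46722
  −(0.025)·log₂(0.025) = 0.13305
Sum: 0.52690 + 0.46722 + 0.13305 = 1.1272 bits.

1.1272 bits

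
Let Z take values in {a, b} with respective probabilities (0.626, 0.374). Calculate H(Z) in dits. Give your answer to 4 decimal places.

0.2871 dits

H(Z) = −Σ p·log₁₀ p.
  −(0.626)·log₁₀(0.626) = 0.12734
  −(0.374)·log₁₀(0.374) = 0.15975
Sum: 0.12734 + 0.15975 = 0.2871 dits.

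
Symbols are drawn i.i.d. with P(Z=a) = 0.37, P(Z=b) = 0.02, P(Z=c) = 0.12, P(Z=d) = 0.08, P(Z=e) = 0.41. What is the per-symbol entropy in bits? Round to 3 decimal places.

H(Z) = −Σ p·log₂ p.
  −(0.37)·log₂(0.37) = 0.5307
  −(0.02)·log₂(0.02) = 0.1129
  −(0.12)·log₂(0.12) = 0.3671
  −(0.08)·log₂(0.08) = 0.2915
  −(0.41)·log₂(0.41) = 0.5274
Sum: 0.5307 + 0.1129 + 0.3671 + 0.2915 + 0.5274 = 1.830 bits.

1.830 bits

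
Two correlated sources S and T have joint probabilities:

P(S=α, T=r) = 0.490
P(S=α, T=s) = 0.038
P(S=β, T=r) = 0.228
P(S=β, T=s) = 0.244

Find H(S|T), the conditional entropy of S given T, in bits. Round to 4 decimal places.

Chain rule: H(S|T) = H(S,T) − H(T).
Marginals: p(S) = (0.5280, 0.4720), p(T) = (0.7180, 0.2820).
H(S,T) = 1.6664 bits; H(T) = 0.8582 bits.
H(S|T) = 1.6664 − 0.8582 = 0.8082 bits.

0.8082 bits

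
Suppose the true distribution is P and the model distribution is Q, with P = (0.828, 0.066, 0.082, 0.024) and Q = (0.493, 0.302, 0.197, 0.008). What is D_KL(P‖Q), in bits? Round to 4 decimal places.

0.4089 bits

D(P‖Q) = Σ p·log₂(p/q).
  0.828·log₂(0.828/0.493) = 0.61938
  0.066·log₂(0.066/0.302) = -0.14480
  0.082·log₂(0.082/0.197) = -0.10369
  0.024·log₂(0.024/0.008) = 0.03804
D(P‖Q) = 0.4089 bits.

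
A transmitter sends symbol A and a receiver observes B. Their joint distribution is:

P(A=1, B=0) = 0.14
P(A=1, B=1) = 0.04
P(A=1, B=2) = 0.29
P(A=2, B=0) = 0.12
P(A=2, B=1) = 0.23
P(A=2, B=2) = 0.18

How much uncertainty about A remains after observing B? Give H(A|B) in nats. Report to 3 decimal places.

0.605 nats

Chain rule: H(A|B) = H(A,B) − H(B).
Marginals: p(A) = (0.4700, 0.5300), p(B) = (0.2600, 0.2700, 0.4700).
H(A,B) = 1.6641 nats; H(B) = 1.0586 nats.
H(A|B) = 1.6641 − 1.0586 = 0.605 nats.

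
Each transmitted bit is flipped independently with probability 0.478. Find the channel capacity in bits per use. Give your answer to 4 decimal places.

0.0014 bits

Binary symmetric channel: C = 1 − h₂(ε) where h₂ is the binary entropy function.
h₂(0.478) = −0.478·log₂0.478 − 0.522·log₂0.522 = 0.9986.
C = 1 − 0.9986 = 0.0014 bits per channel use.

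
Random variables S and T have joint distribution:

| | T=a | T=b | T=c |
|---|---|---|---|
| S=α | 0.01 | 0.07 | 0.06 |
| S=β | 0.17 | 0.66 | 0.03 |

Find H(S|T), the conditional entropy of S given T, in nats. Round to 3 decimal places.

0.327 nats

Marginals: p(S) = (0.1400, 0.8600), p(T) = (0.1800, 0.7300, 0.0900).
H(S|T) = Σ p(T) · H(S|T=·).
  T=a: p=0.1800, H(S|T=a) = 0.2146
  T=b: p=0.7300, H(S|T=b) = 0.3160
  T=c: p=0.0900, H(S|T=c) = 0.6365
Weighted sum = 0.327 nats.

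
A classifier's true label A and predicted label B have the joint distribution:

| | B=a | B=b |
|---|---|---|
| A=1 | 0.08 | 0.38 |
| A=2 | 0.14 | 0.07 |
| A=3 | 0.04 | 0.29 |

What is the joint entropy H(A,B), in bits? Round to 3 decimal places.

H(A,B) = −Σ p(x,y)·log₂ p(x,y) over all 6 cells.
  cell (1,a): −0.08·log₂0.08 = 0.2915
  cell (1,b): −0.38·log₂0.38 = 0.5305
  cell (2,a): −0.14·log₂0.14 = 0.3971
  cell (2,b): −0.07·log₂0.07 = 0.2686
  cell (3,a): −0.04·log₂0.04 = 0.1858
  cell (3,b): −0.29·log₂0.29 = 0.5179
Sum = 2.191 bits.

2.191 bits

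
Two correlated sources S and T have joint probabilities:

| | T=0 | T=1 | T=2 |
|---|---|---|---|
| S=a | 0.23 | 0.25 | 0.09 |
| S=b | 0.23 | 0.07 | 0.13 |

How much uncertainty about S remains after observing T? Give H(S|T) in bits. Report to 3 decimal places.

0.917 bits

Marginals: p(S) = (0.5700, 0.4300), p(T) = (0.4600, 0.3200, 0.2200).
H(S|T) = Σ p(T) · H(S|T=·).
  T=0: p=0.4600, H(S|T=0) = 1.0000
  T=1: p=0.3200, H(S|T=1) = 0.7579
  T=2: p=0.2200, H(S|T=2) = 0.9760
Weighted sum = 0.917 bits.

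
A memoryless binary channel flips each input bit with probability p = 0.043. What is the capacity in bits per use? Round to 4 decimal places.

0.7441 bits

Binary symmetric channel: C = 1 − h₂(ε) where h₂ is the binary entropy function.
h₂(0.043) = −0.043·log₂0.043 − 0.957·log₂0.957 = 0.2559.
C = 1 − 0.2559 = 0.7441 bits per channel use.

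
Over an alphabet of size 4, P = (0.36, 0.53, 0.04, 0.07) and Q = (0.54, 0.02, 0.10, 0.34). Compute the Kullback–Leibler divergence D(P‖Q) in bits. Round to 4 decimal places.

2.0827 bits

D(P‖Q) = Σ p·log₂(p/q).
  0.36·log₂(0.36/0.54) = -0.21059
  0.53·log₂(0.53/0.02) = 2.50580
  0.04·log₂(0.04/0.10) = -0.05288
  0.07·log₂(0.07/0.34) = -0.15961
D(P‖Q) = 2.0827 bits.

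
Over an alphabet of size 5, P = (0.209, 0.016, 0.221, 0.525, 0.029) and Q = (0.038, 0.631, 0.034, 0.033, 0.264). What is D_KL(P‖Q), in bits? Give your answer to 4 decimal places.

D(P‖Q) = Σ p·log₂(p/q).
  0.209·log₂(0.209/0.038) = 0.51402
  0.016·log₂(0.016/0.631) = -0.08482
  0.221·log₂(0.221/0.034) = 0.59680
  0.525·log₂(0.525/0.033) = 2.09568
  0.029·log₂(0.029/0.264) = -0.09241
D(P‖Q) = 3.0293 bits.

3.0293 bits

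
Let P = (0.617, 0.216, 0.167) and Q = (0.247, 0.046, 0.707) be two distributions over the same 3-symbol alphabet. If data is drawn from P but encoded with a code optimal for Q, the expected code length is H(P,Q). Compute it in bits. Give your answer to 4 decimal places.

H(P,Q) = −Σ p·log₂ q.
  −0.617·log₂(0.247) = 1.24475
  −0.216·log₂(0.046) = 0.95952
  −0.167·log₂(0.707) = 0.08354
H(P,Q) = 2.2878 bits.

2.2878 bits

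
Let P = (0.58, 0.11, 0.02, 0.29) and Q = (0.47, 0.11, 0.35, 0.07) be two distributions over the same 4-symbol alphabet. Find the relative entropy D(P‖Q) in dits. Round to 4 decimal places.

D(P‖Q) = Σ p·log₁₀(p/q).
  0.58·log₁₀(0.58/0.47) = 0.05297
  0.11·log₁₀(0.11/0.11) = 0.00000
  0.02·log₁₀(0.02/0.35) = -0.02486
  0.29·log₁₀(0.29/0.07) = 0.17902
D(P‖Q) = 0.2071 dits.

0.2071 dits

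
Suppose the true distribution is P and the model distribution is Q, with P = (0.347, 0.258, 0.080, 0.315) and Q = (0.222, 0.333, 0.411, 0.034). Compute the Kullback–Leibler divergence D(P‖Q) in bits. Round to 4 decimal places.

0.9514 bits

D(P‖Q) = Σ p·log₂(p/q).
  0.347·log₂(0.347/0.222) = 0.22360
  0.258·log₂(0.258/0.333) = -0.09498
  0.080·log₂(0.080/0.411) = -0.18889
  0.315·log₂(0.315/0.034) = 1.01170
D(P‖Q) = 0.9514 bits.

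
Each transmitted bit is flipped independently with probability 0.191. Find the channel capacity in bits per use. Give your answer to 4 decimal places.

Binary symmetric channel: C = 1 − h₂(ε) where h₂ is the binary entropy function.
h₂(0.191) = −0.191·log₂0.191 − 0.809·log₂0.809 = 0.7036.
C = 1 − 0.7036 = 0.2964 bits per channel use.

0.2964 bits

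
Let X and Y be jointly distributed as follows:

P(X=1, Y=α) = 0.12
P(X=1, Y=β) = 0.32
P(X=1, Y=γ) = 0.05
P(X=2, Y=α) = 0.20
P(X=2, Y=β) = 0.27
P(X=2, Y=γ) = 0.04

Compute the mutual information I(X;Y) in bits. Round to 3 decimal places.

Marginals: p(X) = (0.4900, 0.5100), p(Y) = (0.3200, 0.5900, 0.0900).
I(X;Y) = Σ p(x,y)·log₂[p(x,y)/(p(x)p(y))].
  (1,α): 0.12·log₂(0.7653) = -0.0463
  (1,β): 0.32·log₂(1.1069) = 0.0469
  (1,γ): 0.05·log₂(1.1338) = 0.0091
  (2,α): 0.20·log₂(1.2255) = 0.0587
  (2,β): 0.27·log₂(0.8973) = -0.0422
  (2,γ): 0.04·log₂(0.8715) = -0.0079
Sum = 0.018 bits.

0.018 bits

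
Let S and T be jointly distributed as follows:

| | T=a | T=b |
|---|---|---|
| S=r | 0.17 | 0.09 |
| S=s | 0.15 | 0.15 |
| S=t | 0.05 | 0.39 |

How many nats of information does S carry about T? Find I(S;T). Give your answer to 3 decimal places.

Marginals: p(S) = (0.2600, 0.3000, 0.4400), p(T) = (0.3700, 0.6300).
I(S;T) = H(S) + H(T) − H(S,T).
H(S) = 1.0727, H(T) = 0.6590, H(S,T) = 1.6041.
I(S;T) = 1.0727 + 0.6590 − 1.6041 = 0.128 nats.

0.128 nats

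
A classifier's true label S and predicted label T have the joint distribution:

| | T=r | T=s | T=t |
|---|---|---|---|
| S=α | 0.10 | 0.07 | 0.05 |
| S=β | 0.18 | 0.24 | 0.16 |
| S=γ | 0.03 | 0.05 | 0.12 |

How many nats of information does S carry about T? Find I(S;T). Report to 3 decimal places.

Marginals: p(S) = (0.2200, 0.5800, 0.2000), p(T) = (0.3100, 0.3600, 0.3300).
I(S;T) = H(S) + H(T) − H(S,T).
H(S) = 0.9709, H(T) = 1.0967, H(S,T) = 2.0200.
I(S;T) = 0.9709 + 1.0967 − 2.0200 = 0.048 nats.

0.048 nats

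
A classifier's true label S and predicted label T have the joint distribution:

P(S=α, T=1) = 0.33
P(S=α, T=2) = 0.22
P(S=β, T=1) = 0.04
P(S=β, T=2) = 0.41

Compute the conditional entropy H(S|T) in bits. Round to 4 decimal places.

Marginals: p(S) = (0.5500, 0.4500), p(T) = (0.3700, 0.6300).
H(S|T) = Σ p(T) · H(S|T=·).
  T=1: p=0.3700, H(S|T=1) = 0.4942
  T=2: p=0.6300, H(S|T=2) = 0.9334
Weighted sum = 0.7709 bits.

0.7709 bits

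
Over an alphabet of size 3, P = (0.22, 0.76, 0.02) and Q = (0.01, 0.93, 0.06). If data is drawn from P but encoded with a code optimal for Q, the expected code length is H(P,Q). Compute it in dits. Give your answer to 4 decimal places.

0.4884 dits

H(P,Q) = −Σ p·log₁₀ q.
  −0.22·log₁₀(0.01) = 0.44000
  −0.76·log₁₀(0.93) = 0.02395
  −0.02·log₁₀(0.06) = 0.02444
H(P,Q) = 0.4884 dits.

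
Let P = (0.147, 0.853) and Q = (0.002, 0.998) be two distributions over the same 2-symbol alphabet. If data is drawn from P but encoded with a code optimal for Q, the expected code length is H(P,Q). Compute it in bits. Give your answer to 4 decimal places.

1.3204 bits

H(P,Q) = −Σ p·log₂ q.
  −0.147·log₂(0.002) = 1.31797
  −0.853·log₂(0.998) = 0.00246
H(P,Q) = 1.3204 bits.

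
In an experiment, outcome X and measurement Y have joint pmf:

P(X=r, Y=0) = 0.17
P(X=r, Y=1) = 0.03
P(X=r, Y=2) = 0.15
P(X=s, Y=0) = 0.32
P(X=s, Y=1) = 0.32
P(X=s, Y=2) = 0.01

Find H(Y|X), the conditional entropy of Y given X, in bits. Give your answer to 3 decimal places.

Chain rule: H(Y|X) = H(X,Y) − H(X).
Marginals: p(X) = (0.3500, 0.6500), p(Y) = (0.4900, 0.3500, 0.1600).
H(X,Y) = 2.1154 bits; H(X) = 0.9341 bits.
H(Y|X) = 2.1154 − 0.9341 = 1.181 bits.

1.181 bits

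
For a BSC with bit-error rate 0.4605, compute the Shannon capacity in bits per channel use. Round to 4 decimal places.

0.0045 bits

Binary symmetric channel: C = 1 − h₂(ε) where h₂ is the binary entropy function.
h₂(0.4605) = −0.4605·log₂0.4605 − 0.5395·log₂0.5395 = 0.9955.
C = 1 − 0.9955 = 0.0045 bits per channel use.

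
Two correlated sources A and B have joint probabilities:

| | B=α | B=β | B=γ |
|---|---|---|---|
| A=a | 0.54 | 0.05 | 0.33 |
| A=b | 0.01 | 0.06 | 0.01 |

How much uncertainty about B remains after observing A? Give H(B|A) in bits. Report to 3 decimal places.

Marginals: p(A) = (0.9200, 0.0800), p(B) = (0.5500, 0.1100, 0.3400).
H(B|A) = Σ p(A) · H(B|A=·).
  A=a: p=0.9200, H(B|A=a) = 1.2101
  A=b: p=0.0800, H(B|A=b) = 1.0613
Weighted sum = 1.198 bits.

1.198 bits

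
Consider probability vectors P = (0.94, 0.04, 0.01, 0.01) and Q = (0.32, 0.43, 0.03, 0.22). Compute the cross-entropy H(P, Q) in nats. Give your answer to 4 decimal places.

1.1550 nats

H(P,Q) = −Σ p·ln q.
  −0.94·ln(0.32) = 1.07107
  −0.04·ln(0.43) = 0.03376
  −0.01·ln(0.03) = 0.03507
  −0.01·ln(0.22) = 0.01514
H(P,Q) = 1.1550 nats.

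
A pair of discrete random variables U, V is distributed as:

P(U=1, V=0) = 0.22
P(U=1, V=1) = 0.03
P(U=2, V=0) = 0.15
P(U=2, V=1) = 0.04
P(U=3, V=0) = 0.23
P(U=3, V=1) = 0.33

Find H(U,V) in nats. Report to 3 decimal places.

1.556 nats

H(U,V) = −Σ p(x,y)·ln p(x,y) over all 6 cells.
  cell (1,0): −0.22·ln0.22 = 0.3331
  cell (1,1): −0.03·ln0.03 = 0.1052
  cell (2,0): −0.15·ln0.15 = 0.2846
  cell (2,1): −0.04·ln0.04 = 0.1288
  cell (3,0): −0.23·ln0.23 = 0.3380
  cell (3,1): −0.33·ln0.33 = 0.3659
Sum = 1.556 nats.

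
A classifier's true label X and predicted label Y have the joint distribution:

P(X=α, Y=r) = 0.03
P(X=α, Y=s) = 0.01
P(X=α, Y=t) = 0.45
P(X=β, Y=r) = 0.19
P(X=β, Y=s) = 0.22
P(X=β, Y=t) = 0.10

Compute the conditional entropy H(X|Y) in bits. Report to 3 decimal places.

Chain rule: H(X|Y) = H(X,Y) − H(Y).
Marginals: p(X) = (0.4900, 0.5100), p(Y) = (0.2200, 0.2300, 0.5500).
H(X,Y) = 2.0046 bits; H(Y) = 1.4426 bits.
H(X|Y) = 2.0046 − 1.4426 = 0.562 bits.

0.562 bits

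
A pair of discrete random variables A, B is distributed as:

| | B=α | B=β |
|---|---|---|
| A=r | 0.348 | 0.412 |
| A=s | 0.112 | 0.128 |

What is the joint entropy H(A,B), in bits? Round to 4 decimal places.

H(A,B) = −Σ p(x,y)·log₂ p(x,y) over all 4 cells.
  cell (r,α): −0.348·log₂0.348 = 0.52995
  cell (r,β): −0.412·log₂0.412 = 0.52706
  cell (s,α): −0.112·log₂0.112 = 0.35374
  cell (s,β): −0.128·log₂0.128 = 0.37962
Sum = 1.7904 bits.

1.7904 bits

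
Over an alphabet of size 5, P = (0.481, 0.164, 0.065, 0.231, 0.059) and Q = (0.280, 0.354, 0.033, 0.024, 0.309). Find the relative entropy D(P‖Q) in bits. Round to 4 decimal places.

D(P‖Q) = Σ p·log₂(p/q).
  0.481·log₂(0.481/0.280) = 0.37547
  0.164·log₂(0.164/0.354) = -0.18205
  0.065·log₂(0.065/0.033) = 0.06357
  0.231·log₂(0.231/0.024) = 0.75463
  0.059·log₂(0.059/0.309) = -0.14094
D(P‖Q) = 0.8707 bits.

0.8707 bits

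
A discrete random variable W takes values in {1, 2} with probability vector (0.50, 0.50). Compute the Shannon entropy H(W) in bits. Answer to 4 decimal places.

H(W) = −Σ p·log₂ p.
  −(0.50)·log₂(0.50) = 0.50000
  −(0.50)·log₂(0.50) = 0.50000
Sum: 0.50000 + 0.50000 = 1.0000 bits.

1.0000 bits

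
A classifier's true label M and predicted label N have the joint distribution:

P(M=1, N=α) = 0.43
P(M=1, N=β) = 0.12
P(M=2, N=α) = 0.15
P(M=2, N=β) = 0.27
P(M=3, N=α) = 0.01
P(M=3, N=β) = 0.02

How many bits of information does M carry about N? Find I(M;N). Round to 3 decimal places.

0.138 bits

Marginals: p(M) = (0.5500, 0.4200, 0.0300), p(N) = (0.5900, 0.4100).
I(M;N) = H(M) + H(N) − H(M,N).
H(M) = 1.1518, H(N) = 0.9765, H(M,N) = 1.9905.
I(M;N) = 1.1518 + 0.9765 − 1.9905 = 0.138 bits.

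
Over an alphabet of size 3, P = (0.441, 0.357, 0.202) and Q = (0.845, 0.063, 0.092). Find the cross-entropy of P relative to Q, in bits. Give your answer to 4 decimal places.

H(P,Q) = −Σ p·log₂ q.
  −0.441·log₂(0.845) = 0.10715
  −0.357·log₂(0.063) = 1.42390
  −0.202·log₂(0.092) = 0.69533
H(P,Q) = 2.2264 bits.

2.2264 bits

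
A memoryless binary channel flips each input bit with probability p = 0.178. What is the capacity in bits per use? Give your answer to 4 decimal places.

Binary symmetric channel: C = 1 − h₂(ε) where h₂ is the binary entropy function.
h₂(0.178) = −0.178·log₂0.178 − 0.822·log₂0.822 = 0.6757.
C = 1 − 0.6757 = 0.3243 bits per channel use.

0.3243 bits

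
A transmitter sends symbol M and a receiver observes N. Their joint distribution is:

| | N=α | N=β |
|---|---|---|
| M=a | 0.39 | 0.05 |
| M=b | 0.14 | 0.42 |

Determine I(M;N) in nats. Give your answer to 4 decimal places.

Marginals: p(M) = (0.4400, 0.5600), p(N) = (0.5300, 0.4700).
I(M;N) = Σ p(x,y)·ln[p(x,y)/(p(x)p(y))].
  (a,α): 0.39·ln(1.6724) = 0.20056
  (a,β): 0.05·ln(0.2418) = -0.07099
  (b,α): 0.14·ln(0.4717) = -0.10520
  (b,β): 0.42·ln(1.5957) = 0.19628
Sum = 0.2207 nats.

0.2207 nats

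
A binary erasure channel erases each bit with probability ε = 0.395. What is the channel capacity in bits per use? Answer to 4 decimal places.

Binary erasure channel: capacity C = 1 − ε.
C = 1 − 0.395 = 0.6050 bits per channel use.

0.6050 bits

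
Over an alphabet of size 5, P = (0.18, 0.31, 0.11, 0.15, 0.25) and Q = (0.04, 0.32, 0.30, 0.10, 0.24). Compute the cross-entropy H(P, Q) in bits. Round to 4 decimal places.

H(P,Q) = −Σ p·log₂ q.
  −0.18·log₂(0.04) = 0.83589
  −0.31·log₂(0.32) = 0.50960
  −0.11·log₂(0.30) = 0.19107
  −0.15·log₂(0.10) = 0.49829
  −0.25·log₂(0.24) = 0.51472
H(P,Q) = 2.5496 bits.

2.5496 bits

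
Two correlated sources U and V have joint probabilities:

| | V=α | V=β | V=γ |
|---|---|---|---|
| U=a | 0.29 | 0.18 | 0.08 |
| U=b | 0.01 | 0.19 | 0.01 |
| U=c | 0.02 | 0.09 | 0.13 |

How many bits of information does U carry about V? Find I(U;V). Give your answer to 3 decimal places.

Marginals: p(U) = (0.5500, 0.2100, 0.2400), p(V) = (0.3200, 0.4600, 0.2200).
I(U;V) = Σ p(x,y)·log₂[p(x,y)/(p(x)p(y))].
  (a,α): 0.29·log₂(1.6477) = 0.2089
  (a,β): 0.18·log₂(0.7115) = -0.0884
  (a,γ): 0.08·log₂(0.6612) = -0.0478
  (b,α): 0.01·log₂(0.1488) = -0.0275
  (b,β): 0.19·log₂(1.9669) = 0.1854
  (b,γ): 0.01·log₂(0.2165) = -0.0221
  (c,α): 0.02·log₂(0.2604) = -0.0388
  (c,β): 0.09·log₂(0.8152) = -0.0265
  (c,γ): 0.13·log₂(2.4621) = 0.1690
Sum = 0.312 bits.

0.312 bits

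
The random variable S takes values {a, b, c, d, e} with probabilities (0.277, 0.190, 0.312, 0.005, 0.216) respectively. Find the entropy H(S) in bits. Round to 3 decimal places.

2.008 bits

H(S) = −Σ p·log₂ p.
  −(0.277)·log₂(0.277) = 0.5130
  −(0.190)·log₂(0.190) = 0.4552
  −(0.312)·log₂(0.312) = 0.5243
  −(0.005)·log₂(0.005) = 0.0382
  −(0.216)·log₂(0.216) = 0.4776
Sum: 0.5130 + 0.4552 + 0.5243 + 0.0382 + 0.4776 = 2.008 bits.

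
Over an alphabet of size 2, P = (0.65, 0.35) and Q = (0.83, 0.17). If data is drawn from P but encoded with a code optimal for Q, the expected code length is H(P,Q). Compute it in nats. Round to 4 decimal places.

0.7413 nats

H(P,Q) = −Σ p·ln q.
  −0.65·ln(0.83) = 0.12111
  −0.35·ln(0.17) = 0.62018
H(P,Q) = 0.7413 nats.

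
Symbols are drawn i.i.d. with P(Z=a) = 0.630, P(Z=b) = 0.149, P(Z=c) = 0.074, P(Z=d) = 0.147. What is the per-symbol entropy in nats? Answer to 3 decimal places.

H(Z) = −Σ p·ln p.
  −(0.630)·ln(0.630) = 0.2911
  −(0.149)·ln(0.149) = 0.2837
  −(0.074)·ln(0.074) = 0.1927
  −(0.147)·ln(0.147) = 0.2818
Sum: 0.2911 + 0.2837 + 0.1927 + 0.2818 = 1.049 nats.

1.049 nats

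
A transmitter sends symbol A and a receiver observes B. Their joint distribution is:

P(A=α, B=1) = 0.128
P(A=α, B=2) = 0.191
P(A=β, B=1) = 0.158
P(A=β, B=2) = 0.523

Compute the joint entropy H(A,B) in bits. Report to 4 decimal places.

H(A,B) = −Σ p(x,y)·log₂ p(x,y) over all 4 cells.
  cell (α,1): −0.128·log₂0.128 = 0.37962
  cell (α,2): −0.191·log₂0.191 = 0.45618
  cell (β,1): −0.158·log₂0.158 = 0.42060
  cell (β,2): −0.523·log₂0.523 = 0.48907
Sum = 1.7455 bits.

1.7455 bits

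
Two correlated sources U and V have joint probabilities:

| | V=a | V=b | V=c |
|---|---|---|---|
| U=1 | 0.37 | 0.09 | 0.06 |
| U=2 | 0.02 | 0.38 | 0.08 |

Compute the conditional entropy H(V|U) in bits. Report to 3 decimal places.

1.023 bits

Marginals: p(U) = (0.5200, 0.4800), p(V) = (0.3900, 0.4700, 0.1400).
H(V|U) = Σ p(U) · H(V|U=·).
  U=1: p=0.5200, H(V|U=1) = 1.1468
  U=2: p=0.4800, H(V|U=2) = 0.8887
Weighted sum = 1.023 bits.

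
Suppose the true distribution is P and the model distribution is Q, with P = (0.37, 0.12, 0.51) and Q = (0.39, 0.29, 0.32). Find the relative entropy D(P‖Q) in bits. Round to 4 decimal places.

0.1621 bits

D(P‖Q) = Σ p·log₂(p/q).
  0.37·log₂(0.37/0.39) = -0.02810
  0.12·log₂(0.12/0.29) = -0.15276
  0.51·log₂(0.51/0.32) = 0.34294
D(P‖Q) = 0.1621 bits.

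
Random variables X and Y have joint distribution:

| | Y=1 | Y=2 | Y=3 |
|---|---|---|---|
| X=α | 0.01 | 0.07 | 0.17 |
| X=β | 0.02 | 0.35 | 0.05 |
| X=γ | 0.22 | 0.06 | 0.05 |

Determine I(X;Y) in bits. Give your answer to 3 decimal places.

0.503 bits

Marginals: p(X) = (0.2500, 0.4200, 0.3300), p(Y) = (0.2500, 0.4800, 0.2700).
I(X;Y) = H(X) + H(Y) − H(X,Y).
H(X) = 1.5535, H(Y) = 1.5183, H(X,Y) = 2.5689.
I(X;Y) = 1.5535 + 1.5183 − 2.5689 = 0.503 bits.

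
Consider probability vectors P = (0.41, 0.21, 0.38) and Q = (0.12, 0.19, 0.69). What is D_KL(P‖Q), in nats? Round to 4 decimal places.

D(P‖Q) = Σ p·ln(p/q).
  0.41·ln(0.41/0.12) = 0.50375
  0.21·ln(0.21/0.19) = 0.02102
  0.38·ln(0.38/0.69) = -0.22668
D(P‖Q) = 0.2981 nats.

0.2981 nats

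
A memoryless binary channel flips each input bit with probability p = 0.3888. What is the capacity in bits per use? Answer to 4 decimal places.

0.0360 bits

Binary symmetric channel: C = 1 − h₂(ε) where h₂ is the binary entropy function.
h₂(0.3888) = −0.3888·log₂0.3888 − 0.6112·log₂0.6112 = 0.9640.
C = 1 − 0.9640 = 0.0360 bits per channel use.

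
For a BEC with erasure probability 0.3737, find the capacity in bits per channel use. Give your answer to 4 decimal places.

Binary erasure channel: capacity C = 1 − ε.
C = 1 − 0.3737 = 0.6263 bits per channel use.

0.6263 bits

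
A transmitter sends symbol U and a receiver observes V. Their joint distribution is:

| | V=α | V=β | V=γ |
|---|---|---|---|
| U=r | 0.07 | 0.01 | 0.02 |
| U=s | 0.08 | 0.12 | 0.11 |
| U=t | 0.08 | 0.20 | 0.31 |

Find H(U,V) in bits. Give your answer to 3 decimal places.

H(U,V) = −Σ p(x,y)·log₂ p(x,y) over all 9 cells.
  cell (r,α): −0.07·log₂0.07 = 0.2686
  cell (r,β): −0.01·log₂0.01 = 0.0664
  cell (r,γ): −0.02·log₂0.02 = 0.1129
  cell (s,α): −0.08·log₂0.08 = 0.2915
  cell (s,β): −0.12·log₂0.12 = 0.3671
  cell (s,γ): −0.11·log₂0.11 = 0.3503
  cell (t,α): −0.08·log₂0.08 = 0.2915
  cell (t,β): −0.20·log₂0.20 = 0.4644
  cell (t,γ): −0.31·log₂0.31 = 0.5238
Sum = 2.736 bits.

2.736 bits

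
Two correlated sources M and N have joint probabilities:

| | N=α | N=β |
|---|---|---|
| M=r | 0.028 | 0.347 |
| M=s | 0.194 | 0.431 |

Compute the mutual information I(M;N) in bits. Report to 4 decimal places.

0.0616 bits

Marginals: p(M) = (0.3750, 0.6250), p(N) = (0.2220, 0.7780).
I(M;N) = Σ p(x,y)·log₂[p(x,y)/(p(x)p(y))].
  (r,α): 0.028·log₂(0.3363) = -0.04402
  (r,β): 0.347·log₂(1.1894) = 0.08682
  (s,α): 0.194·log₂(1.3982) = 0.09381
  (s,β): 0.431·log₂(0.8864) = -0.07500
Sum = 0.0616 bits.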